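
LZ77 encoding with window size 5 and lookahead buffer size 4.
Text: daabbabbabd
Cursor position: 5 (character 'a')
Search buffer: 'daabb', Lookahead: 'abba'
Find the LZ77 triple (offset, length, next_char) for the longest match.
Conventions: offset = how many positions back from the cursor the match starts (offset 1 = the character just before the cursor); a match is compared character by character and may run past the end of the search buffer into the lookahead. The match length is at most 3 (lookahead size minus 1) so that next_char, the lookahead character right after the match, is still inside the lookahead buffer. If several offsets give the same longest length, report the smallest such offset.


Try each offset into the search buffer:
  offset=1 (pos 4, char 'b'): match length 0
  offset=2 (pos 3, char 'b'): match length 0
  offset=3 (pos 2, char 'a'): match length 3
  offset=4 (pos 1, char 'a'): match length 1
  offset=5 (pos 0, char 'd'): match length 0
Longest match has length 3 at offset 3.
next_char = character at position 5 + 3 = 8 -> 'a'

Best match: offset=3, length=3 (matching 'abb' starting at position 2)
LZ77 triple: (3, 3, 'a')


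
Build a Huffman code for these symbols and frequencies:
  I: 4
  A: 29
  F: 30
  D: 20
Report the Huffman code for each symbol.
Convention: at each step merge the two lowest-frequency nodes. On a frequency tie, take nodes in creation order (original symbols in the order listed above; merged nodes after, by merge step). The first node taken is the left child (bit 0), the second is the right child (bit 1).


Huffman tree construction:
Step 1: Merge I(4) + D(20) = 24
Step 2: Merge (I+D)(24) + A(29) = 53
Step 3: Merge F(30) + ((I+D)+A)(53) = 83
Read each symbol's code off the tree from the root (left child = 0, right child = 1).

Codes:
  I: 100 (length 3)
  A: 11 (length 2)
  F: 0 (length 1)
  D: 101 (length 3)
Average code length: 160/83 = 1.9277 bits/symbol


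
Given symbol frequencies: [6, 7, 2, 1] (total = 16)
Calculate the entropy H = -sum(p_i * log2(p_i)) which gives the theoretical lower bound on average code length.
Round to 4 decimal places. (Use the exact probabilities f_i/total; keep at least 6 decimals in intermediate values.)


Per-symbol terms -p_i * log2(p_i) with p_i = f_i/16:
  p = 6/16 = 0.375000: log2(p) = -1.415037, -p*log2(p) = 0.530639
  p = 7/16 = 0.437500: log2(p) = -1.192645, -p*log2(p) = 0.521782
  p = 2/16 = 0.125000: log2(p) = -3.000000, -p*log2(p) = 0.375000
  p = 1/16 = 0.062500: log2(p) = -4.000000, -p*log2(p) = 0.250000
H = 0.530639 + 0.521782 + 0.375000 + 0.250000 = 1.677421

H = 1.6774 bits/symbol


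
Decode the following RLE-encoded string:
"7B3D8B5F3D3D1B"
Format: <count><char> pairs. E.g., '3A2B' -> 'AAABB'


Expanding each <count><char> pair:
  7B -> 'BBBBBBB'
  3D -> 'DDD'
  8B -> 'BBBBBBBB'
  5F -> 'FFFFF'
  3D -> 'DDD'
  3D -> 'DDD'
  1B -> 'B'

Decoded = BBBBBBBDDDBBBBBBBBFFFFFDDDDDDB


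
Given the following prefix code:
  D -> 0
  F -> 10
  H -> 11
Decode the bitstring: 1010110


Decoding step by step:
Bits 10 -> F
Bits 10 -> F
Bits 11 -> H
Bits 0 -> D


Decoded message: FFHD


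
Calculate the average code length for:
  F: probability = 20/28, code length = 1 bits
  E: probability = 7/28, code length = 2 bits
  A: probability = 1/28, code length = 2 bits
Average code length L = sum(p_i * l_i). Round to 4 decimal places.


Weighted contributions p_i * l_i:
  F: (20/28) * 1 = 20/28
  E: (7/28) * 2 = 14/28
  A: (1/28) * 2 = 2/28
Sum = (20 + 14 + 2)/28 = 36/28

L = 36/28 = 1.2857 bits/symbol


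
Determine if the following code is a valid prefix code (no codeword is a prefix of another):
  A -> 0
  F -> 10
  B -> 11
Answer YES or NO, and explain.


Checking each pair (does one codeword prefix another?):
  A='0' vs F='10': no prefix
  A='0' vs B='11': no prefix
  F='10' vs A='0': no prefix
  F='10' vs B='11': no prefix
  B='11' vs A='0': no prefix
  B='11' vs F='10': no prefix
No violation found over all pairs.

YES -- this is a valid prefix code. No codeword is a prefix of any other codeword.


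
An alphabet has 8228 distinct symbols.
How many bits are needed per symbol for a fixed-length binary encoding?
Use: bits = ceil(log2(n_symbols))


log2(8228) = 13.0063
Bracket: 2^13 = 8192 < 8228 <= 2^14 = 16384
So ceil(log2(8228)) = 14

bits = ceil(log2(8228)) = ceil(13.0063) = 14 bits


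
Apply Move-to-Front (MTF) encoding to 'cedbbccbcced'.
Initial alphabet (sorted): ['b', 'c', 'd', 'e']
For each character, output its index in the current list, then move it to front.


MTF encoding:
'c': index 1 in ['b', 'c', 'd', 'e'] -> ['c', 'b', 'd', 'e']
'e': index 3 in ['c', 'b', 'd', 'e'] -> ['e', 'c', 'b', 'd']
'd': index 3 in ['e', 'c', 'b', 'd'] -> ['d', 'e', 'c', 'b']
'b': index 3 in ['d', 'e', 'c', 'b'] -> ['b', 'd', 'e', 'c']
'b': index 0 in ['b', 'd', 'e', 'c'] -> ['b', 'd', 'e', 'c']
'c': index 3 in ['b', 'd', 'e', 'c'] -> ['c', 'b', 'd', 'e']
'c': index 0 in ['c', 'b', 'd', 'e'] -> ['c', 'b', 'd', 'e']
'b': index 1 in ['c', 'b', 'd', 'e'] -> ['b', 'c', 'd', 'e']
'c': index 1 in ['b', 'c', 'd', 'e'] -> ['c', 'b', 'd', 'e']
'c': index 0 in ['c', 'b', 'd', 'e'] -> ['c', 'b', 'd', 'e']
'e': index 3 in ['c', 'b', 'd', 'e'] -> ['e', 'c', 'b', 'd']
'd': index 3 in ['e', 'c', 'b', 'd'] -> ['d', 'e', 'c', 'b']


Output: [1, 3, 3, 3, 0, 3, 0, 1, 1, 0, 3, 3]


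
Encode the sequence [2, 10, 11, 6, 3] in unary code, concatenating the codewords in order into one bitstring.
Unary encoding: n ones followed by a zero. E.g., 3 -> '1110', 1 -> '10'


Encode each number as n ones followed by a terminating 0:
  2 -> 110 (3 bits)
  10 -> 11111111110 (11 bits)
  11 -> 111111111110 (12 bits)
  6 -> 1111110 (7 bits)
  3 -> 1110 (4 bits)
Total length = 3 + 11 + 12 + 7 + 4 = 37 bits.

Unary([2, 10, 11, 6, 3]) = 1101111111111011111111111011111101110 (37 bits)


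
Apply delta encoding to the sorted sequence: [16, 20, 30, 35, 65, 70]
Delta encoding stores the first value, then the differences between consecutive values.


First value: 16
Deltas:
  20 - 16 = 4
  30 - 20 = 10
  35 - 30 = 5
  65 - 35 = 30
  70 - 65 = 5


Delta encoded: [16, 4, 10, 5, 30, 5]


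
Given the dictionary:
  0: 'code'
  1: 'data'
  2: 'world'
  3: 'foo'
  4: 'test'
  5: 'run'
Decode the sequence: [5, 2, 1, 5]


Look up each index in the dictionary:
  5 -> 'run'
  2 -> 'world'
  1 -> 'data'
  5 -> 'run'

Decoded: "run world data run"


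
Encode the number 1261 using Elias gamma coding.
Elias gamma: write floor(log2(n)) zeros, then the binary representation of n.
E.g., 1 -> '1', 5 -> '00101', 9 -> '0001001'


num_bits = floor(log2(1261)) + 1 = 11
leading_zeros = num_bits - 1 = 10
binary(1261) = 10011101101

Elias gamma(1261) = '0000000000' + '10011101101' = 000000000010011101101 (21 bits)


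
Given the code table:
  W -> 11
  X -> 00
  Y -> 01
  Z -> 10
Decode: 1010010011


Decoding:
10 -> Z
10 -> Z
01 -> Y
00 -> X
11 -> W


Result: ZZYXW


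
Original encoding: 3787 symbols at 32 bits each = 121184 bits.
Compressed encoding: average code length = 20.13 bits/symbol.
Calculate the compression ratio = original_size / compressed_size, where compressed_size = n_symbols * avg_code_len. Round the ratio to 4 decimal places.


original_size = n_symbols * orig_bits = 3787 * 32 = 121184 bits
compressed_size = n_symbols * avg_code_len = 3787 * 20.13 = 76232.31 bits
ratio = original_size / compressed_size = 121184 / 76232.31 = 1.5897

Compression ratio = 1.5897


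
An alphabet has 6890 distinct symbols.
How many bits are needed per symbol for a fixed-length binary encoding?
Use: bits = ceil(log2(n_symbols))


log2(6890) = 12.7503
Bracket: 2^12 = 4096 < 6890 <= 2^13 = 8192
So ceil(log2(6890)) = 13

bits = ceil(log2(6890)) = ceil(12.7503) = 13 bits


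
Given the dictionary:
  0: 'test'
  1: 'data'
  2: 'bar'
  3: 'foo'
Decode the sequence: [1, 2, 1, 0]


Look up each index in the dictionary:
  1 -> 'data'
  2 -> 'bar'
  1 -> 'data'
  0 -> 'test'

Decoded: "data bar data test"


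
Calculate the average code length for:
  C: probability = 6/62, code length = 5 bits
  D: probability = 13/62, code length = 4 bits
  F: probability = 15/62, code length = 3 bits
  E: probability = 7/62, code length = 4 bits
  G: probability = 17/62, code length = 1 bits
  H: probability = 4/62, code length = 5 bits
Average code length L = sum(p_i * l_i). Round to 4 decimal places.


Weighted contributions p_i * l_i:
  C: (6/62) * 5 = 30/62
  D: (13/62) * 4 = 52/62
  F: (15/62) * 3 = 45/62
  E: (7/62) * 4 = 28/62
  G: (17/62) * 1 = 17/62
  H: (4/62) * 5 = 20/62
Sum = (30 + 52 + 45 + 28 + 17 + 20)/62 = 192/62

L = 192/62 = 3.0968 bits/symbol


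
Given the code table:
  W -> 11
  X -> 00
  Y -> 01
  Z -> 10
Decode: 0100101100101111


Decoding:
01 -> Y
00 -> X
10 -> Z
11 -> W
00 -> X
10 -> Z
11 -> W
11 -> W


Result: YXZWXZWW


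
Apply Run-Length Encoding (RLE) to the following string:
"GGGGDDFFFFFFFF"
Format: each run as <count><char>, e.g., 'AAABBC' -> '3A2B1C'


Scanning runs left to right:
  i=0: run of 'G' x 4 -> '4G'
  i=4: run of 'D' x 2 -> '2D'
  i=6: run of 'F' x 8 -> '8F'

RLE = 4G2D8F


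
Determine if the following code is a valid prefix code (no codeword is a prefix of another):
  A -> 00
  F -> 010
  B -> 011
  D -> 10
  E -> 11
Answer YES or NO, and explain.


Checking each pair (does one codeword prefix another?):
  A='00' vs F='010': no prefix
  A='00' vs B='011': no prefix
  A='00' vs D='10': no prefix
  A='00' vs E='11': no prefix
  F='010' vs A='00': no prefix
  F='010' vs B='011': no prefix
  F='010' vs D='10': no prefix
  F='010' vs E='11': no prefix
  B='011' vs A='00': no prefix
  B='011' vs F='010': no prefix
  B='011' vs D='10': no prefix
  B='011' vs E='11': no prefix
  D='10' vs A='00': no prefix
  D='10' vs F='010': no prefix
  D='10' vs B='011': no prefix
  D='10' vs E='11': no prefix
  E='11' vs A='00': no prefix
  E='11' vs F='010': no prefix
  E='11' vs B='011': no prefix
  E='11' vs D='10': no prefix
No violation found over all pairs.

YES -- this is a valid prefix code. No codeword is a prefix of any other codeword.


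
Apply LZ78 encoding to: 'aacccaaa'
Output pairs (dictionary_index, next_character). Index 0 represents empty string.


LZ78 encoding steps:
Dictionary: {0: ''}
Step 1: w='' (idx 0), next='a' -> output (0, 'a'), add 'a' as idx 1
Step 2: w='a' (idx 1), next='c' -> output (1, 'c'), add 'ac' as idx 2
Step 3: w='' (idx 0), next='c' -> output (0, 'c'), add 'c' as idx 3
Step 4: w='c' (idx 3), next='a' -> output (3, 'a'), add 'ca' as idx 4
Step 5: w='a' (idx 1), next='a' -> output (1, 'a'), add 'aa' as idx 5


Encoded: [(0, 'a'), (1, 'c'), (0, 'c'), (3, 'a'), (1, 'a')]


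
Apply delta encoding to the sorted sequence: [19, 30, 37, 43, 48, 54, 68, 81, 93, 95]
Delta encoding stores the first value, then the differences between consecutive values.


First value: 19
Deltas:
  30 - 19 = 11
  37 - 30 = 7
  43 - 37 = 6
  48 - 43 = 5
  54 - 48 = 6
  68 - 54 = 14
  81 - 68 = 13
  93 - 81 = 12
  95 - 93 = 2


Delta encoded: [19, 11, 7, 6, 5, 6, 14, 13, 12, 2]


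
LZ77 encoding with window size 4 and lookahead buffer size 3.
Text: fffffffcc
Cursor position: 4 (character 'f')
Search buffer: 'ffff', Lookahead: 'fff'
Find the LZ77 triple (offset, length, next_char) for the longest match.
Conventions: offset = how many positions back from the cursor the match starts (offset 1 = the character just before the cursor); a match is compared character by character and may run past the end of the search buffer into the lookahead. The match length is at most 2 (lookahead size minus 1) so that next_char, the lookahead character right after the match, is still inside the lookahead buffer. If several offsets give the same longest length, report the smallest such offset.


Try each offset into the search buffer:
  offset=1 (pos 3, char 'f'): match length 2
  offset=2 (pos 2, char 'f'): match length 2
  offset=3 (pos 1, char 'f'): match length 2
  offset=4 (pos 0, char 'f'): match length 2
Longest match has length 2, found at offsets 1, 2, 3, 4; take the smallest, offset 1.
next_char = character at position 4 + 2 = 6 -> 'f'

Best match: offset=1, length=2 (matching 'ff' starting at position 3)
LZ77 triple: (1, 2, 'f')


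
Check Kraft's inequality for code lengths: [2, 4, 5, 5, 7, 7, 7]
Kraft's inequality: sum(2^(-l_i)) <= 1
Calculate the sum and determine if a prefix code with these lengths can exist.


Sum = 2^(-2) + 2^(-4) + 2^(-5) + 2^(-5) + 2^(-7) + 2^(-7) + 2^(-7)
    = 0.25 + 0.0625 + 0.03125 + 0.03125 + 0.0078125 + 0.0078125 + 0.0078125
    = 51/128 = 0.3984375
Since 0.3984375 <= 1, Kraft's inequality IS satisfied.
A prefix code with these lengths CAN exist.

Kraft sum = 0.3984375. Satisfied.


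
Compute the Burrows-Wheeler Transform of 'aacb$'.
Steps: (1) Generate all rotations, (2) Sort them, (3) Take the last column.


Rotations (sorted):
  0: $aacb -> last char: b
  1: aacb$ -> last char: $
  2: acb$a -> last char: a
  3: b$aac -> last char: c
  4: cb$aa -> last char: a


BWT = b$aca


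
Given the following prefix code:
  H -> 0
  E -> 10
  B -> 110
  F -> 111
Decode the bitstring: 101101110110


Decoding step by step:
Bits 10 -> E
Bits 110 -> B
Bits 111 -> F
Bits 0 -> H
Bits 110 -> B


Decoded message: EBFHB


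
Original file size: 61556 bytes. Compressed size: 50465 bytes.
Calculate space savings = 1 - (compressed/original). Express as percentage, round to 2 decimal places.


ratio = compressed/original = 50465/61556 = 0.819823
savings = 1 - ratio = 1 - 0.819823 = 0.180177
as a percentage: 0.180177 * 100 = 18.02%

Space savings = 1 - 50465/61556 = 18.02%


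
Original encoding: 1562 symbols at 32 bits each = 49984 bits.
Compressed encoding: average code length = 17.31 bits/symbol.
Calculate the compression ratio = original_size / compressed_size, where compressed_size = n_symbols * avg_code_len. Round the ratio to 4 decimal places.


original_size = n_symbols * orig_bits = 1562 * 32 = 49984 bits
compressed_size = n_symbols * avg_code_len = 1562 * 17.31 = 27038.22 bits
ratio = original_size / compressed_size = 49984 / 27038.22 = 1.8486

Compression ratio = 1.8486


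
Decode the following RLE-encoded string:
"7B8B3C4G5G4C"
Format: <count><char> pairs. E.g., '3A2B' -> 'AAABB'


Expanding each <count><char> pair:
  7B -> 'BBBBBBB'
  8B -> 'BBBBBBBB'
  3C -> 'CCC'
  4G -> 'GGGG'
  5G -> 'GGGGG'
  4C -> 'CCCC'

Decoded = BBBBBBBBBBBBBBBCCCGGGGGGGGGCCCC


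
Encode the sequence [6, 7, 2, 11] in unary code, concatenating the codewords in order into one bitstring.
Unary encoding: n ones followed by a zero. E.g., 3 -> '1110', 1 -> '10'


Encode each number as n ones followed by a terminating 0:
  6 -> 1111110 (7 bits)
  7 -> 11111110 (8 bits)
  2 -> 110 (3 bits)
  11 -> 111111111110 (12 bits)
Total length = 7 + 8 + 3 + 12 = 30 bits.

Unary([6, 7, 2, 11]) = 111111011111110110111111111110 (30 bits)


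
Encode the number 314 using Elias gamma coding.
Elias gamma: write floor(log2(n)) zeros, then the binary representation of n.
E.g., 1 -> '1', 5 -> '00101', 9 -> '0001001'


num_bits = floor(log2(314)) + 1 = 9
leading_zeros = num_bits - 1 = 8
binary(314) = 100111010

Elias gamma(314) = '00000000' + '100111010' = 00000000100111010 (17 bits)


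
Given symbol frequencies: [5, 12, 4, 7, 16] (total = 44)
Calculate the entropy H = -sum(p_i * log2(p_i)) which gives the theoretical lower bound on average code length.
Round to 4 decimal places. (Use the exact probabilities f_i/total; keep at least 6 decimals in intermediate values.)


Per-symbol terms -p_i * log2(p_i) with p_i = f_i/44:
  p = 5/44 = 0.113636: log2(p) = -3.137504, -p*log2(p) = 0.356534
  p = 12/44 = 0.272727: log2(p) = -1.874469, -p*log2(p) = 0.511219
  p = 4/44 = 0.090909: log2(p) = -3.459432, -p*log2(p) = 0.314494
  p = 7/44 = 0.159091: log2(p) = -2.652077, -p*log2(p) = 0.421921
  p = 16/44 = 0.363636: log2(p) = -1.459432, -p*log2(p) = 0.530702
H = 0.356534 + 0.511219 + 0.314494 + 0.421921 + 0.530702 = 2.134870

H = 2.1349 bits/symbol


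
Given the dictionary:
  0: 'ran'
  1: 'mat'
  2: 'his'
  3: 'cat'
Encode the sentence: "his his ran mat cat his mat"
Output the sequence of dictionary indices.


Look up each word in the dictionary:
  'his' -> 2
  'his' -> 2
  'ran' -> 0
  'mat' -> 1
  'cat' -> 3
  'his' -> 2
  'mat' -> 1

Encoded: [2, 2, 0, 1, 3, 2, 1]


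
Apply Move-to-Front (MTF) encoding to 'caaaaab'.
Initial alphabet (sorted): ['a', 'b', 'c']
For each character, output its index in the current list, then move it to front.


MTF encoding:
'c': index 2 in ['a', 'b', 'c'] -> ['c', 'a', 'b']
'a': index 1 in ['c', 'a', 'b'] -> ['a', 'c', 'b']
'a': index 0 in ['a', 'c', 'b'] -> ['a', 'c', 'b']
'a': index 0 in ['a', 'c', 'b'] -> ['a', 'c', 'b']
'a': index 0 in ['a', 'c', 'b'] -> ['a', 'c', 'b']
'a': index 0 in ['a', 'c', 'b'] -> ['a', 'c', 'b']
'b': index 2 in ['a', 'c', 'b'] -> ['b', 'a', 'c']


Output: [2, 1, 0, 0, 0, 0, 2]


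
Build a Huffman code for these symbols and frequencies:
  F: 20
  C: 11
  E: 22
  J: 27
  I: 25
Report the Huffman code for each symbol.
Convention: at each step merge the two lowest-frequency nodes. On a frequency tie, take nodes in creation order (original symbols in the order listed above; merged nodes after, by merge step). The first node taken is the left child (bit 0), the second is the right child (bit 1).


Huffman tree construction:
Step 1: Merge C(11) + F(20) = 31
Step 2: Merge E(22) + I(25) = 47
Step 3: Merge J(27) + (C+F)(31) = 58
Step 4: Merge (E+I)(47) + (J+(C+F))(58) = 105
Read each symbol's code off the tree from the root (left child = 0, right child = 1).

Codes:
  F: 111 (length 3)
  C: 110 (length 3)
  E: 00 (length 2)
  J: 10 (length 2)
  I: 01 (length 2)
Average code length: 241/105 = 2.2952 bits/symbol


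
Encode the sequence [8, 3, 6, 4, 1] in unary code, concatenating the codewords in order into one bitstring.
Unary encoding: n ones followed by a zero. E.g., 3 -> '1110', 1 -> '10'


Encode each number as n ones followed by a terminating 0:
  8 -> 111111110 (9 bits)
  3 -> 1110 (4 bits)
  6 -> 1111110 (7 bits)
  4 -> 11110 (5 bits)
  1 -> 10 (2 bits)
Total length = 9 + 4 + 7 + 5 + 2 = 27 bits.

Unary([8, 3, 6, 4, 1]) = 111111110111011111101111010 (27 bits)


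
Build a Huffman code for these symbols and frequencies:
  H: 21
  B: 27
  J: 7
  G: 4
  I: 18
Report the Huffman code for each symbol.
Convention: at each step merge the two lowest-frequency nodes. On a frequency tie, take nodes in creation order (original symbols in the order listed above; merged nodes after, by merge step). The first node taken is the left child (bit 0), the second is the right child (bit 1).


Huffman tree construction:
Step 1: Merge G(4) + J(7) = 11
Step 2: Merge (G+J)(11) + I(18) = 29
Step 3: Merge H(21) + B(27) = 48
Step 4: Merge ((G+J)+I)(29) + (H+B)(48) = 77
Read each symbol's code off the tree from the root (left child = 0, right child = 1).

Codes:
  H: 10 (length 2)
  B: 11 (length 2)
  J: 001 (length 3)
  G: 000 (length 3)
  I: 01 (length 2)
Average code length: 165/77 = 2.1429 bits/symbol


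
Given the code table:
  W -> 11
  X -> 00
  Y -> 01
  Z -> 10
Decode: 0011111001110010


Decoding:
00 -> X
11 -> W
11 -> W
10 -> Z
01 -> Y
11 -> W
00 -> X
10 -> Z


Result: XWWZYWXZ


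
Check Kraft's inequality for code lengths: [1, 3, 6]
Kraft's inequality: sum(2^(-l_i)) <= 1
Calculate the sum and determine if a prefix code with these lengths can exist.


Sum = 2^(-1) + 2^(-3) + 2^(-6)
    = 0.5 + 0.125 + 0.015625
    = 41/64 = 0.640625
Since 0.640625 <= 1, Kraft's inequality IS satisfied.
A prefix code with these lengths CAN exist.

Kraft sum = 0.640625. Satisfied.


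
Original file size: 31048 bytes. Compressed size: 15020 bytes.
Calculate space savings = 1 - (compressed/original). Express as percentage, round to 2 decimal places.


ratio = compressed/original = 15020/31048 = 0.483767
savings = 1 - ratio = 1 - 0.483767 = 0.516233
as a percentage: 0.516233 * 100 = 51.62%

Space savings = 1 - 15020/31048 = 51.62%


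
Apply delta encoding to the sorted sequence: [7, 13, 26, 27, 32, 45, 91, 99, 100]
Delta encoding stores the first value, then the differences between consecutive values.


First value: 7
Deltas:
  13 - 7 = 6
  26 - 13 = 13
  27 - 26 = 1
  32 - 27 = 5
  45 - 32 = 13
  91 - 45 = 46
  99 - 91 = 8
  100 - 99 = 1


Delta encoded: [7, 6, 13, 1, 5, 13, 46, 8, 1]


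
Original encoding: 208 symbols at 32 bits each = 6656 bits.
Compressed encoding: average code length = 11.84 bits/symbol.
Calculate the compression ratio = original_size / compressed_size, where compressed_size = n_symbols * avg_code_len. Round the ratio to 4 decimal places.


original_size = n_symbols * orig_bits = 208 * 32 = 6656 bits
compressed_size = n_symbols * avg_code_len = 208 * 11.84 = 2462.72 bits
ratio = original_size / compressed_size = 6656 / 2462.72 = 2.7027

Compression ratio = 2.7027


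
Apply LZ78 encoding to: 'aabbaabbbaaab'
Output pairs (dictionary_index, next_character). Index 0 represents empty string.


LZ78 encoding steps:
Dictionary: {0: ''}
Step 1: w='' (idx 0), next='a' -> output (0, 'a'), add 'a' as idx 1
Step 2: w='a' (idx 1), next='b' -> output (1, 'b'), add 'ab' as idx 2
Step 3: w='' (idx 0), next='b' -> output (0, 'b'), add 'b' as idx 3
Step 4: w='a' (idx 1), next='a' -> output (1, 'a'), add 'aa' as idx 4
Step 5: w='b' (idx 3), next='b' -> output (3, 'b'), add 'bb' as idx 5
Step 6: w='b' (idx 3), next='a' -> output (3, 'a'), add 'ba' as idx 6
Step 7: w='aa' (idx 4), next='b' -> output (4, 'b'), add 'aab' as idx 7


Encoded: [(0, 'a'), (1, 'b'), (0, 'b'), (1, 'a'), (3, 'b'), (3, 'a'), (4, 'b')]


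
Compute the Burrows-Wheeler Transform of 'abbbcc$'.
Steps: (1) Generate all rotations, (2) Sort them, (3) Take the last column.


Rotations (sorted):
  0: $abbbcc -> last char: c
  1: abbbcc$ -> last char: $
  2: bbbcc$a -> last char: a
  3: bbcc$ab -> last char: b
  4: bcc$abb -> last char: b
  5: c$abbbc -> last char: c
  6: cc$abbb -> last char: b


BWT = c$abbcb


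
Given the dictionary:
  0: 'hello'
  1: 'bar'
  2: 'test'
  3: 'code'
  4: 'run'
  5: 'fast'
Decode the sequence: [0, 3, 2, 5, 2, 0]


Look up each index in the dictionary:
  0 -> 'hello'
  3 -> 'code'
  2 -> 'test'
  5 -> 'fast'
  2 -> 'test'
  0 -> 'hello'

Decoded: "hello code test fast test hello"


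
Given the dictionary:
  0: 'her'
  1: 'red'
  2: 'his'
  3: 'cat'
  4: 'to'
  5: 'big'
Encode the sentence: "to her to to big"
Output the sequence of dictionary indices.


Look up each word in the dictionary:
  'to' -> 4
  'her' -> 0
  'to' -> 4
  'to' -> 4
  'big' -> 5

Encoded: [4, 0, 4, 4, 5]


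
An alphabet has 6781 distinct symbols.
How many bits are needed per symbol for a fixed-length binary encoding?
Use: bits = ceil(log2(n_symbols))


log2(6781) = 12.7273
Bracket: 2^12 = 4096 < 6781 <= 2^13 = 8192
So ceil(log2(6781)) = 13

bits = ceil(log2(6781)) = ceil(12.7273) = 13 bits


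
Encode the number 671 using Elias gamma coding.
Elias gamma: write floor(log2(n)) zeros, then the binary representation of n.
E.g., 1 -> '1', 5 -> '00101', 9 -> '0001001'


num_bits = floor(log2(671)) + 1 = 10
leading_zeros = num_bits - 1 = 9
binary(671) = 1010011111

Elias gamma(671) = '000000000' + '1010011111' = 0000000001010011111 (19 bits)


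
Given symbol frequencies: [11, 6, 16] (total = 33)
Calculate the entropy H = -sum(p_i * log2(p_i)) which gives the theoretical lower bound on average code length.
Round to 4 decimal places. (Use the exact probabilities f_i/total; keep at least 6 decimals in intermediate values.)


Per-symbol terms -p_i * log2(p_i) with p_i = f_i/33:
  p = 11/33 = 0.333333: log2(p) = -1.584963, -p*log2(p) = 0.528321
  p = 6/33 = 0.181818: log2(p) = -2.459432, -p*log2(p) = 0.447169
  p = 16/33 = 0.484848: log2(p) = -1.044394, -p*log2(p) = 0.506373
H = 0.528321 + 0.447169 + 0.506373 = 1.481863

H = 1.4819 bits/symbol


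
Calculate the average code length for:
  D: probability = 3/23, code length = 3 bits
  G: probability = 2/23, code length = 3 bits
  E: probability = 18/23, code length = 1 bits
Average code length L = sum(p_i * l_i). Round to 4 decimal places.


Weighted contributions p_i * l_i:
  D: (3/23) * 3 = 9/23
  G: (2/23) * 3 = 6/23
  E: (18/23) * 1 = 18/23
Sum = (9 + 6 + 18)/23 = 33/23

L = 33/23 = 1.4348 bits/symbol


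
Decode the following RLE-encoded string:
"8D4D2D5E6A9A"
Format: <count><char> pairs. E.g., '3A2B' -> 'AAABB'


Expanding each <count><char> pair:
  8D -> 'DDDDDDDD'
  4D -> 'DDDD'
  2D -> 'DD'
  5E -> 'EEEEE'
  6A -> 'AAAAAA'
  9A -> 'AAAAAAAAA'

Decoded = DDDDDDDDDDDDDDEEEEEAAAAAAAAAAAAAAA


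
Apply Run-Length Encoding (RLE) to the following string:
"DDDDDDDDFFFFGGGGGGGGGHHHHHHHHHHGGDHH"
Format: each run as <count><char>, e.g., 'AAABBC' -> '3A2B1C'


Scanning runs left to right:
  i=0: run of 'D' x 8 -> '8D'
  i=8: run of 'F' x 4 -> '4F'
  i=12: run of 'G' x 9 -> '9G'
  i=21: run of 'H' x 10 -> '10H'
  i=31: run of 'G' x 2 -> '2G'
  i=33: run of 'D' x 1 -> '1D'
  i=34: run of 'H' x 2 -> '2H'

RLE = 8D4F9G10H2G1D2H


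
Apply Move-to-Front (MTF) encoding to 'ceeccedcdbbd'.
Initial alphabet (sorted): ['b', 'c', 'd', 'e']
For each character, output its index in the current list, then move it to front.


MTF encoding:
'c': index 1 in ['b', 'c', 'd', 'e'] -> ['c', 'b', 'd', 'e']
'e': index 3 in ['c', 'b', 'd', 'e'] -> ['e', 'c', 'b', 'd']
'e': index 0 in ['e', 'c', 'b', 'd'] -> ['e', 'c', 'b', 'd']
'c': index 1 in ['e', 'c', 'b', 'd'] -> ['c', 'e', 'b', 'd']
'c': index 0 in ['c', 'e', 'b', 'd'] -> ['c', 'e', 'b', 'd']
'e': index 1 in ['c', 'e', 'b', 'd'] -> ['e', 'c', 'b', 'd']
'd': index 3 in ['e', 'c', 'b', 'd'] -> ['d', 'e', 'c', 'b']
'c': index 2 in ['d', 'e', 'c', 'b'] -> ['c', 'd', 'e', 'b']
'd': index 1 in ['c', 'd', 'e', 'b'] -> ['d', 'c', 'e', 'b']
'b': index 3 in ['d', 'c', 'e', 'b'] -> ['b', 'd', 'c', 'e']
'b': index 0 in ['b', 'd', 'c', 'e'] -> ['b', 'd', 'c', 'e']
'd': index 1 in ['b', 'd', 'c', 'e'] -> ['d', 'b', 'c', 'e']


Output: [1, 3, 0, 1, 0, 1, 3, 2, 1, 3, 0, 1]


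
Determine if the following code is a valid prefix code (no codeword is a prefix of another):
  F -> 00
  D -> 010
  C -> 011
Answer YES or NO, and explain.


Checking each pair (does one codeword prefix another?):
  F='00' vs D='010': no prefix
  F='00' vs C='011': no prefix
  D='010' vs F='00': no prefix
  D='010' vs C='011': no prefix
  C='011' vs F='00': no prefix
  C='011' vs D='010': no prefix
No violation found over all pairs.

YES -- this is a valid prefix code. No codeword is a prefix of any other codeword.


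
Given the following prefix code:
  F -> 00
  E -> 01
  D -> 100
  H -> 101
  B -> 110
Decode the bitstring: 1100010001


Decoding step by step:
Bits 110 -> B
Bits 00 -> F
Bits 100 -> D
Bits 01 -> E


Decoded message: BFDE


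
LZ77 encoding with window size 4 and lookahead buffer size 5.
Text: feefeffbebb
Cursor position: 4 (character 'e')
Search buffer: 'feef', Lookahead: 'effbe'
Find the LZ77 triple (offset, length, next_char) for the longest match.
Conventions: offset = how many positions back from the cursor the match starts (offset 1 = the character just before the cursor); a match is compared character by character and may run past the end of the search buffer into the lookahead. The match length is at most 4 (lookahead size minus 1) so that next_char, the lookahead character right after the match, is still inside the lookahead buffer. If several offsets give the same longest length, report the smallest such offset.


Try each offset into the search buffer:
  offset=1 (pos 3, char 'f'): match length 0
  offset=2 (pos 2, char 'e'): match length 2
  offset=3 (pos 1, char 'e'): match length 1
  offset=4 (pos 0, char 'f'): match length 0
Longest match has length 2 at offset 2.
next_char = character at position 4 + 2 = 6 -> 'f'

Best match: offset=2, length=2 (matching 'ef' starting at position 2)
LZ77 triple: (2, 2, 'f')


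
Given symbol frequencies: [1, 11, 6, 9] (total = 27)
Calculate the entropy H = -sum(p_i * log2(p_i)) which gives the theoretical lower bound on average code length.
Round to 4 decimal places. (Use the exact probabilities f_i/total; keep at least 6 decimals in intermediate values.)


Per-symbol terms -p_i * log2(p_i) with p_i = f_i/27:
  p = 1/27 = 0.037037: log2(p) = -4.754888, -p*log2(p) = 0.176107
  p = 11/27 = 0.407407: log2(p) = -1.295456, -p*log2(p) = 0.527778
  p = 6/27 = 0.222222: log2(p) = -2.169925, -p*log2(p) = 0.482206
  p = 9/27 = 0.333333: log2(p) = -1.584963, -p*log2(p) = 0.528321
H = 0.176107 + 0.527778 + 0.482206 + 0.528321 = 1.714412

H = 1.7144 bits/symbol


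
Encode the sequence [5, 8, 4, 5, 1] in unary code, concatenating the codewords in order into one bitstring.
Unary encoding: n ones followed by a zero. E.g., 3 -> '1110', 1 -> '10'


Encode each number as n ones followed by a terminating 0:
  5 -> 111110 (6 bits)
  8 -> 111111110 (9 bits)
  4 -> 11110 (5 bits)
  5 -> 111110 (6 bits)
  1 -> 10 (2 bits)
Total length = 6 + 9 + 5 + 6 + 2 = 28 bits.

Unary([5, 8, 4, 5, 1]) = 1111101111111101111011111010 (28 bits)


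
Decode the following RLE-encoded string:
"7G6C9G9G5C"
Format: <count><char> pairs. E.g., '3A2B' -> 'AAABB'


Expanding each <count><char> pair:
  7G -> 'GGGGGGG'
  6C -> 'CCCCCC'
  9G -> 'GGGGGGGGG'
  9G -> 'GGGGGGGGG'
  5C -> 'CCCCC'

Decoded = GGGGGGGCCCCCCGGGGGGGGGGGGGGGGGGCCCCC


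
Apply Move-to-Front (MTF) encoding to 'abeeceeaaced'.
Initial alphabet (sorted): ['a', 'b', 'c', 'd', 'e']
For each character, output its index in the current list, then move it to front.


MTF encoding:
'a': index 0 in ['a', 'b', 'c', 'd', 'e'] -> ['a', 'b', 'c', 'd', 'e']
'b': index 1 in ['a', 'b', 'c', 'd', 'e'] -> ['b', 'a', 'c', 'd', 'e']
'e': index 4 in ['b', 'a', 'c', 'd', 'e'] -> ['e', 'b', 'a', 'c', 'd']
'e': index 0 in ['e', 'b', 'a', 'c', 'd'] -> ['e', 'b', 'a', 'c', 'd']
'c': index 3 in ['e', 'b', 'a', 'c', 'd'] -> ['c', 'e', 'b', 'a', 'd']
'e': index 1 in ['c', 'e', 'b', 'a', 'd'] -> ['e', 'c', 'b', 'a', 'd']
'e': index 0 in ['e', 'c', 'b', 'a', 'd'] -> ['e', 'c', 'b', 'a', 'd']
'a': index 3 in ['e', 'c', 'b', 'a', 'd'] -> ['a', 'e', 'c', 'b', 'd']
'a': index 0 in ['a', 'e', 'c', 'b', 'd'] -> ['a', 'e', 'c', 'b', 'd']
'c': index 2 in ['a', 'e', 'c', 'b', 'd'] -> ['c', 'a', 'e', 'b', 'd']
'e': index 2 in ['c', 'a', 'e', 'b', 'd'] -> ['e', 'c', 'a', 'b', 'd']
'd': index 4 in ['e', 'c', 'a', 'b', 'd'] -> ['d', 'e', 'c', 'a', 'b']


Output: [0, 1, 4, 0, 3, 1, 0, 3, 0, 2, 2, 4]


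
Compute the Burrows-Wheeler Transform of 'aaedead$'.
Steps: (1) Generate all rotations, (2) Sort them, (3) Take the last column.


Rotations (sorted):
  0: $aaedead -> last char: d
  1: aaedead$ -> last char: $
  2: ad$aaede -> last char: e
  3: aedead$a -> last char: a
  4: d$aaedea -> last char: a
  5: dead$aae -> last char: e
  6: ead$aaed -> last char: d
  7: edead$aa -> last char: a


BWT = d$eaaeda


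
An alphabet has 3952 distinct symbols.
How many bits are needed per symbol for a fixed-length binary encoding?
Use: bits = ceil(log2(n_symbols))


log2(3952) = 11.9484
Bracket: 2^11 = 2048 < 3952 <= 2^12 = 4096
So ceil(log2(3952)) = 12

bits = ceil(log2(3952)) = ceil(11.9484) = 12 bits


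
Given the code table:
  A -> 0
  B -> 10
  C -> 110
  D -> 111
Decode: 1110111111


Decoding:
111 -> D
0 -> A
111 -> D
111 -> D


Result: DADD


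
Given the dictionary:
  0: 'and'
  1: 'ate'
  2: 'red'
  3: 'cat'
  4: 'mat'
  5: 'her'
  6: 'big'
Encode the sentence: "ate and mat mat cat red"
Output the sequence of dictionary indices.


Look up each word in the dictionary:
  'ate' -> 1
  'and' -> 0
  'mat' -> 4
  'mat' -> 4
  'cat' -> 3
  'red' -> 2

Encoded: [1, 0, 4, 4, 3, 2]


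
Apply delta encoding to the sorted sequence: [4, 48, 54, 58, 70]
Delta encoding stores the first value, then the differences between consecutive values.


First value: 4
Deltas:
  48 - 4 = 44
  54 - 48 = 6
  58 - 54 = 4
  70 - 58 = 12


Delta encoded: [4, 44, 6, 4, 12]


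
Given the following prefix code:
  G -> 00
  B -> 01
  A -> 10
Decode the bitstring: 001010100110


Decoding step by step:
Bits 00 -> G
Bits 10 -> A
Bits 10 -> A
Bits 10 -> A
Bits 01 -> B
Bits 10 -> A


Decoded message: GAAABA


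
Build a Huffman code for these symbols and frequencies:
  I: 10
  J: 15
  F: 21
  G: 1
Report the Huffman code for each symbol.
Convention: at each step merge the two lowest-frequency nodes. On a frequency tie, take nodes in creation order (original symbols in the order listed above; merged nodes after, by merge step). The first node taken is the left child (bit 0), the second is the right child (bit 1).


Huffman tree construction:
Step 1: Merge G(1) + I(10) = 11
Step 2: Merge (G+I)(11) + J(15) = 26
Step 3: Merge F(21) + ((G+I)+J)(26) = 47
Read each symbol's code off the tree from the root (left child = 0, right child = 1).

Codes:
  I: 101 (length 3)
  J: 11 (length 2)
  F: 0 (length 1)
  G: 100 (length 3)
Average code length: 84/47 = 1.7872 bits/symbol


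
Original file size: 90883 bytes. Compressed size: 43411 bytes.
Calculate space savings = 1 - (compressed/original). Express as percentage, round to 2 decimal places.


ratio = compressed/original = 43411/90883 = 0.477658
savings = 1 - ratio = 1 - 0.477658 = 0.522342
as a percentage: 0.522342 * 100 = 52.23%

Space savings = 1 - 43411/90883 = 52.23%


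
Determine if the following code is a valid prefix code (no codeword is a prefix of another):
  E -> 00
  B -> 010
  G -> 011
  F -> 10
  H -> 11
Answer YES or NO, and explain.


Checking each pair (does one codeword prefix another?):
  E='00' vs B='010': no prefix
  E='00' vs G='011': no prefix
  E='00' vs F='10': no prefix
  E='00' vs H='11': no prefix
  B='010' vs E='00': no prefix
  B='010' vs G='011': no prefix
  B='010' vs F='10': no prefix
  B='010' vs H='11': no prefix
  G='011' vs E='00': no prefix
  G='011' vs B='010': no prefix
  G='011' vs F='10': no prefix
  G='011' vs H='11': no prefix
  F='10' vs E='00': no prefix
  F='10' vs B='010': no prefix
  F='10' vs G='011': no prefix
  F='10' vs H='11': no prefix
  H='11' vs E='00': no prefix
  H='11' vs B='010': no prefix
  H='11' vs G='011': no prefix
  H='11' vs F='10': no prefix
No violation found over all pairs.

YES -- this is a valid prefix code. No codeword is a prefix of any other codeword.


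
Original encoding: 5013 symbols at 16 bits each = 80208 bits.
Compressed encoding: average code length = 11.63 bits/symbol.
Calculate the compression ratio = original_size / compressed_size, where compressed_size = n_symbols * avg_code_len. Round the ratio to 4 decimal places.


original_size = n_symbols * orig_bits = 5013 * 16 = 80208 bits
compressed_size = n_symbols * avg_code_len = 5013 * 11.63 = 58301.19 bits
ratio = original_size / compressed_size = 80208 / 58301.19 = 1.3758

Compression ratio = 1.3758


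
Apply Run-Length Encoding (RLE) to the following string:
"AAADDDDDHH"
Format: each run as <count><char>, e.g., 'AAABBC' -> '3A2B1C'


Scanning runs left to right:
  i=0: run of 'A' x 3 -> '3A'
  i=3: run of 'D' x 5 -> '5D'
  i=8: run of 'H' x 2 -> '2H'

RLE = 3A5D2H


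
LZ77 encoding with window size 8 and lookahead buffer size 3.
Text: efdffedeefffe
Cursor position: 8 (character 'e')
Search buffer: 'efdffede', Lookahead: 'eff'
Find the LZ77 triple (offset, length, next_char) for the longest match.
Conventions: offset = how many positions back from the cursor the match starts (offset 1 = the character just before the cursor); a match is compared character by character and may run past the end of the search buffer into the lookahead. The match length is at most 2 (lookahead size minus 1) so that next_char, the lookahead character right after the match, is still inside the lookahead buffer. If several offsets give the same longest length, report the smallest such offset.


Try each offset into the search buffer:
  offset=1 (pos 7, char 'e'): match length 1
  offset=2 (pos 6, char 'd'): match length 0
  offset=3 (pos 5, char 'e'): match length 1
  offset=4 (pos 4, char 'f'): match length 0
  offset=5 (pos 3, char 'f'): match length 0
  offset=6 (pos 2, char 'd'): match length 0
  offset=7 (pos 1, char 'f'): match length 0
  offset=8 (pos 0, char 'e'): match length 2
Longest match has length 2 at offset 8.
next_char = character at position 8 + 2 = 10 -> 'f'

Best match: offset=8, length=2 (matching 'ef' starting at position 0)
LZ77 triple: (8, 2, 'f')


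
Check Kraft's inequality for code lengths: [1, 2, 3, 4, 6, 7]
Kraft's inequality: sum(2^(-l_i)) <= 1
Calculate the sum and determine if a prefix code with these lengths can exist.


Sum = 2^(-1) + 2^(-2) + 2^(-3) + 2^(-4) + 2^(-6) + 2^(-7)
    = 0.5 + 0.25 + 0.125 + 0.0625 + 0.015625 + 0.0078125
    = 123/128 = 0.9609375
Since 0.9609375 <= 1, Kraft's inequality IS satisfied.
A prefix code with these lengths CAN exist.

Kraft sum = 0.9609375. Satisfied.


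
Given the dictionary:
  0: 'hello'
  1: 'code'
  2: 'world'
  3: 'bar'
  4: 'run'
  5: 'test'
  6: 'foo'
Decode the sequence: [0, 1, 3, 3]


Look up each index in the dictionary:
  0 -> 'hello'
  1 -> 'code'
  3 -> 'bar'
  3 -> 'bar'

Decoded: "hello code bar bar"


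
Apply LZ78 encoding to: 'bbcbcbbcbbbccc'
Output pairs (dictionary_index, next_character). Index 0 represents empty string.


LZ78 encoding steps:
Dictionary: {0: ''}
Step 1: w='' (idx 0), next='b' -> output (0, 'b'), add 'b' as idx 1
Step 2: w='b' (idx 1), next='c' -> output (1, 'c'), add 'bc' as idx 2
Step 3: w='bc' (idx 2), next='b' -> output (2, 'b'), add 'bcb' as idx 3
Step 4: w='bcb' (idx 3), next='b' -> output (3, 'b'), add 'bcbb' as idx 4
Step 5: w='bc' (idx 2), next='c' -> output (2, 'c'), add 'bcc' as idx 5
Step 6: w='' (idx 0), next='c' -> output (0, 'c'), add 'c' as idx 6


Encoded: [(0, 'b'), (1, 'c'), (2, 'b'), (3, 'b'), (2, 'c'), (0, 'c')]


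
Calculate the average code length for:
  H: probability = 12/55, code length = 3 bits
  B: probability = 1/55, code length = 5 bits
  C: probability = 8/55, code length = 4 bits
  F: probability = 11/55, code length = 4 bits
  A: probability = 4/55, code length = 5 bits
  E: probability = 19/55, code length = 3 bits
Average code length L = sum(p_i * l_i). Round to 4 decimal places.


Weighted contributions p_i * l_i:
  H: (12/55) * 3 = 36/55
  B: (1/55) * 5 = 5/55
  C: (8/55) * 4 = 32/55
  F: (11/55) * 4 = 44/55
  A: (4/55) * 5 = 20/55
  E: (19/55) * 3 = 57/55
Sum = (36 + 5 + 32 + 44 + 20 + 57)/55 = 194/55

L = 194/55 = 3.5273 bits/symbol


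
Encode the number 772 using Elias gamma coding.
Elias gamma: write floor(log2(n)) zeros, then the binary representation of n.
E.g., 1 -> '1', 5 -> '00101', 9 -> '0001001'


num_bits = floor(log2(772)) + 1 = 10
leading_zeros = num_bits - 1 = 9
binary(772) = 1100000100

Elias gamma(772) = '000000000' + '1100000100' = 0000000001100000100 (19 bits)


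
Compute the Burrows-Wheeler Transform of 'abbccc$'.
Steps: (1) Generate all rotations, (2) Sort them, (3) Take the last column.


Rotations (sorted):
  0: $abbccc -> last char: c
  1: abbccc$ -> last char: $
  2: bbccc$a -> last char: a
  3: bccc$ab -> last char: b
  4: c$abbcc -> last char: c
  5: cc$abbc -> last char: c
  6: ccc$abb -> last char: b


BWT = c$abccb


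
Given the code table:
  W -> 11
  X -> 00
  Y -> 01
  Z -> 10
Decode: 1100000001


Decoding:
11 -> W
00 -> X
00 -> X
00 -> X
01 -> Y


Result: WXXXY


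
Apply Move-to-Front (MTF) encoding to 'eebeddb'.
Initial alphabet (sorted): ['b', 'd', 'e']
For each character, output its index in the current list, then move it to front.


MTF encoding:
'e': index 2 in ['b', 'd', 'e'] -> ['e', 'b', 'd']
'e': index 0 in ['e', 'b', 'd'] -> ['e', 'b', 'd']
'b': index 1 in ['e', 'b', 'd'] -> ['b', 'e', 'd']
'e': index 1 in ['b', 'e', 'd'] -> ['e', 'b', 'd']
'd': index 2 in ['e', 'b', 'd'] -> ['d', 'e', 'b']
'd': index 0 in ['d', 'e', 'b'] -> ['d', 'e', 'b']
'b': index 2 in ['d', 'e', 'b'] -> ['b', 'd', 'e']


Output: [2, 0, 1, 1, 2, 0, 2]


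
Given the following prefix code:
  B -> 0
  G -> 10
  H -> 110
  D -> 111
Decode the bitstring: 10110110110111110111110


Decoding step by step:
Bits 10 -> G
Bits 110 -> H
Bits 110 -> H
Bits 110 -> H
Bits 111 -> D
Bits 110 -> H
Bits 111 -> D
Bits 110 -> H


Decoded message: GHHHDHDH
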